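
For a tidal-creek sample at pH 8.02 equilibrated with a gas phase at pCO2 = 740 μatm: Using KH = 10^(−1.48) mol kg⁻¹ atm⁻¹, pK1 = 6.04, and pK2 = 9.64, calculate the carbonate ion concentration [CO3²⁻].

[CO2*] = KH · pCO2 = 10^(−1.48) × 740×10^-6 = 2.450×10^-5 mol/kg
α₀ = 1/(1 + K1/[H⁺] + K1K2/[H⁺]²) = 1/(1 + 10^+1.98 + 10^+0.36) = 0.01012
DIC = [CO2*]/α₀ = 2.450×10^-5 / 0.01012 = 2.421 mmol/kg
[CO3²⁻] = α₂·DIC; α₂ = 0.02319, so [CO3²⁻] = 0.02319 × 2.421 = 0.0561 mmol/kg

[CO3²⁻] = 0.0561 mmol/kg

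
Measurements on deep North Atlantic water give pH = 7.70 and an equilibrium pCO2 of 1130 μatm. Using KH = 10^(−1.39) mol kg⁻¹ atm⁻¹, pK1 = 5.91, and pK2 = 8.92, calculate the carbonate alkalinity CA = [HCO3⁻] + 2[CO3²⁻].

[CO2*] = KH · pCO2 = 10^(−1.39) × 1130×10^-6 = 4.603×10^-5 mol/kg
α₀ = 1/(1 + K1/[H⁺] + K1K2/[H⁺]²) = 1/(1 + 10^+1.79 + 10^+0.57) = 0.01507
DIC = [CO2*]/α₀ = 4.603×10^-5 / 0.01507 = 3.055 mmol/kg
CA = (α₁ + 2α₂)·DIC = (0.9290 + 2×0.05598) × 3.055 = 3.18 mmol/kg

CA = 3.18 mmol/kg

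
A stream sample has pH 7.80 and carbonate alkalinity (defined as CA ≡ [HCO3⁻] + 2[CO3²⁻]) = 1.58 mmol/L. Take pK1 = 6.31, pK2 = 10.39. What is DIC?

DIC = 1.63 mmol/L

CA = [HCO3⁻] + 2[CO3²⁻] = (α₁ + 2α₂)·DIC
At pH 7.80: [H⁺]/K1 = 10^-1.49 = 0.032359, K2/[H⁺] = 10^-2.59 = 0.0025704
α₁ = 1/(1 + 0.032359 + 0.0025704) = 1/1.0349 = 0.9662; α₂ = α₁·K2/[H⁺] = 0.002484
α₁ + 2α₂ = 0.9712
DIC = CA / (α₁ + 2α₂) = 1.58 / 0.9712 = 1.63 mmol/L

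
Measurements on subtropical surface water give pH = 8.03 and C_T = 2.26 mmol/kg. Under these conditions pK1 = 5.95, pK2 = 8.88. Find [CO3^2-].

α₂ = 1 / (1 + [H⁺]/K2 + [H⁺]²/(K1K2)) = 1 / (1 + 10^+0.85 + 10^-1.23)
   = 1 / (1 + 7.0795 + 0.058884) = 1/8.1383 = 0.1229
[CO3²⁻] = α₂ × DIC = 0.1229 × 2.26 = 0.278 mmol/kg

[CO3²⁻] = 0.278 mmol/kg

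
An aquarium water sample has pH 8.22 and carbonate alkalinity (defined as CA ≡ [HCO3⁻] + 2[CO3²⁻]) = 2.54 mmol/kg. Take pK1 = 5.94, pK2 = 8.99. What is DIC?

CA = [HCO3⁻] + 2[CO3²⁻] = (α₁ + 2α₂)·DIC
At pH 8.22: [H⁺]/K1 = 10^-2.28 = 0.0052481, K2/[H⁺] = 10^-0.77 = 0.16982
α₁ = 1/(1 + 0.0052481 + 0.16982) = 1/1.1751 = 0.8510; α₂ = α₁·K2/[H⁺] = 0.1445
α₁ + 2α₂ = 1.1401
DIC = CA / (α₁ + 2α₂) = 2.54 / 1.1401 = 2.23 mmol/kg

DIC = 2.23 mmol/kg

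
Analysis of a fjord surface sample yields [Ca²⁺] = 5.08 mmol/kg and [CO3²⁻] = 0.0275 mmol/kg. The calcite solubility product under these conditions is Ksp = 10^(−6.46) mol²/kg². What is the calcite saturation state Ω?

Ω = 0.403

Ksp = 10^(−6.46) = 3.467×10^-7
Ω = [Ca²⁺][CO3²⁻]/Ksp = (5.08×10^-3)(0.0275×10^-3) / 3.467×10^-7 = 0.403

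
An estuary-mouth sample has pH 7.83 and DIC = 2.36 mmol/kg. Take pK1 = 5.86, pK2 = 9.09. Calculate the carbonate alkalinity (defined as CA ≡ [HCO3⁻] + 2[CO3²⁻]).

CA = [HCO3⁻] + 2[CO3²⁻] = (α₁ + 2α₂)·DIC
At pH 7.83: [H⁺]/K1 = 10^-1.97 = 0.010715, K2/[H⁺] = 10^-1.26 = 0.054954
α₁ = 1/(1 + 0.010715 + 0.054954) = 1/1.0657 = 0.9384; α₂ = α₁·K2/[H⁺] = 0.05157
α₁ + 2α₂ = 1.0415
CA = 1.0415 × 2.36 = 2.46 mmol/kg

CA = 2.46 mmol/kg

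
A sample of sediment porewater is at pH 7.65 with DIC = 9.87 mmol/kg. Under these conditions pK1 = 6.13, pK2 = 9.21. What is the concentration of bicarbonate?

α₁ = 1 / (1 + [H⁺]/K1 + K2/[H⁺]) = 1 / (1 + 10^-1.52 + 10^-1.56)
   = 1 / (1 + 0.030200 + 0.027542) = 1/1.0577 = 0.9454
[HCO3⁻] = α₁ × DIC = 0.9454 × 9.87 = 9.33 mmol/kg

[HCO3⁻] = 9.33 mmol/kg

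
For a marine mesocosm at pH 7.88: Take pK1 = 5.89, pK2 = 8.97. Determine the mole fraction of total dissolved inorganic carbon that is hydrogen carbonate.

α₁ = 0.916

α₁ = 1 / (1 + [H⁺]/K1 + K2/[H⁺]) = 1 / (1 + 10^-1.99 + 10^-1.09)
   = 1 / (1 + 0.010233 + 0.081283) = 1/1.0915 = 0.9162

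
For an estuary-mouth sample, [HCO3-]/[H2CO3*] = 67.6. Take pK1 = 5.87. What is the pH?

From K1 = [H⁺][HCO3-]/[H2CO3*]:  pH = pK1 + log₁₀([HCO3-]/[H2CO3*])
log₁₀(67.6) = +1.830
pH = 5.87 + (+1.830) = 7.70

pH = 7.70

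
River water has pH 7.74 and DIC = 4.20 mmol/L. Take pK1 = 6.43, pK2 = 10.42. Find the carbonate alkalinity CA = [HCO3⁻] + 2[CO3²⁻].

CA = [HCO3⁻] + 2[CO3²⁻] = (α₁ + 2α₂)·DIC
At pH 7.74: [H⁺]/K1 = 10^-1.31 = 0.048978, K2/[H⁺] = 10^-2.68 = 0.0020893
α₁ = 1/(1 + 0.048978 + 0.0020893) = 1/1.0511 = 0.9514; α₂ = α₁·K2/[H⁺] = 0.001988
α₁ + 2α₂ = 0.9554
CA = 0.9554 × 4.20 = 4.01 mmol/L

CA = 4.01 mmol/L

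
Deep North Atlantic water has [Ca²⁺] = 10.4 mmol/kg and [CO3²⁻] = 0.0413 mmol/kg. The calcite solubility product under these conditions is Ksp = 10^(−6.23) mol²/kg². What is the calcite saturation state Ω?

Ω = 0.729

Ksp = 10^(−6.23) = 5.888×10^-7
Ω = [Ca²⁺][CO3²⁻]/Ksp = (10.4×10^-3)(0.0413×10^-3) / 5.888×10^-7 = 0.729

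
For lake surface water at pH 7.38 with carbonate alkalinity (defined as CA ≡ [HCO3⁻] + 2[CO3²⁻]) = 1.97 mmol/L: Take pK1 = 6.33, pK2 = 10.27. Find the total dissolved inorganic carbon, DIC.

DIC = 2.14 mmol/L

CA = [HCO3⁻] + 2[CO3²⁻] = (α₁ + 2α₂)·DIC
At pH 7.38: [H⁺]/K1 = 10^-1.05 = 0.089125, K2/[H⁺] = 10^-2.89 = 0.0012882
α₁ = 1/(1 + 0.089125 + 0.0012882) = 1/1.0904 = 0.9171; α₂ = α₁·K2/[H⁺] = 0.001181
α₁ + 2α₂ = 0.9194
DIC = CA / (α₁ + 2α₂) = 1.97 / 0.9194 = 2.14 mmol/L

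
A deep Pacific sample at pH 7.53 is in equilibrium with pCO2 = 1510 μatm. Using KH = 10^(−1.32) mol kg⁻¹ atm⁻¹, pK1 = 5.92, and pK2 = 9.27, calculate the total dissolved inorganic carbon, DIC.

DIC = 3.07 mmol/kg

[CO2*] = KH · pCO2 = 10^(−1.32) × 1510×10^-6 = 7.227×10^-5 mol/kg
α₀ = 1/(1 + K1/[H⁺] + K1K2/[H⁺]²) = 1/(1 + 10^+1.61 + 10^-0.13) = 0.02354
DIC = [CO2*]/α₀ = 7.227×10^-5 / 0.02354 = 3.07 mmol/kg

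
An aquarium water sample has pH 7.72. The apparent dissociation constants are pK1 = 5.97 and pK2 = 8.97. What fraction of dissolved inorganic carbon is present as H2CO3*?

α₀ = 0.0166

α₀ = 1 / (1 + K1/[H⁺] + K1K2/[H⁺]²) = 1 / (1 + 10^+1.75 + 10^+0.50)
   = 1 / (1 + 56.234 + 3.1623) = 1/60.396 = 0.01656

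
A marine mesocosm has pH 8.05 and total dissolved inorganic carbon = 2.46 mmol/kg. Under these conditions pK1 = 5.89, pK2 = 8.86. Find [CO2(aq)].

[CO2*] = 14.6 μmol/kg

α₀ = 1 / (1 + K1/[H⁺] + K1K2/[H⁺]²) = 1 / (1 + 10^+2.16 + 10^+1.35)
   = 1 / (1 + 144.54 + 22.387) = 1/167.93 = 0.005955
[CO2*] = α₀ × DIC = 0.005955 × 2.46 = 0.0146 mmol/kg = 14.6 μmol/kg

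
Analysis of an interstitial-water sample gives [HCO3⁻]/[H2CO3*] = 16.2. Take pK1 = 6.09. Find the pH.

pH = 7.30

From K1 = [H⁺][HCO3⁻]/[H2CO3*]:  pH = pK1 + log₁₀([HCO3⁻]/[H2CO3*])
log₁₀(16.2) = +1.210
pH = 6.09 + (+1.210) = 7.30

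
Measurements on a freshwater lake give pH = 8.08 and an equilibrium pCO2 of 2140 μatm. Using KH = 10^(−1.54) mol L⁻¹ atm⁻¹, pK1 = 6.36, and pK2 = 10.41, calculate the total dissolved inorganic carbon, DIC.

DIC = 3.32 mmol/L

[CO2*] = KH · pCO2 = 10^(−1.54) × 2140×10^-6 = 6.172×10^-5 mol/L
α₀ = 1/(1 + K1/[H⁺] + K1K2/[H⁺]²) = 1/(1 + 10^+1.72 + 10^-0.61) = 0.01861
DIC = [CO2*]/α₀ = 6.172×10^-5 / 0.01861 = 3.32 mmol/L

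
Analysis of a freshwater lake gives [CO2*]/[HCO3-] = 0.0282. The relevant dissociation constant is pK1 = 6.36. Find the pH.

From K1 = [H⁺][HCO3-]/[CO2*]:  pH = pK1 − log₁₀([CO2*]/[HCO3-])
log₁₀(0.0282) = -1.550
pH = 6.36 − (-1.550) = 7.91

pH = 7.91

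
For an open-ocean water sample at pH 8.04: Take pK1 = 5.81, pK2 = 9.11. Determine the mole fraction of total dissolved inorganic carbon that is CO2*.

α₀ = 0.00540

α₀ = 1 / (1 + K1/[H⁺] + K1K2/[H⁺]²) = 1 / (1 + 10^+2.23 + 10^+1.16)
   = 1 / (1 + 169.82 + 14.454) = 1/185.28 = 0.005397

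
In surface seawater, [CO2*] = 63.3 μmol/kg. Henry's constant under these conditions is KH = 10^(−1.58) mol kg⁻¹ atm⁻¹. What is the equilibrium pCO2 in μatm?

KH = 10^(−1.58) = 2.630×10^-2 mol kg⁻¹ atm⁻¹
pCO2 = [CO2*]/KH = 63.3×10^-6 / 2.630×10^-2 = 2.41×10^-3 atm = 2410 μatm

pCO2 = 2410 μatm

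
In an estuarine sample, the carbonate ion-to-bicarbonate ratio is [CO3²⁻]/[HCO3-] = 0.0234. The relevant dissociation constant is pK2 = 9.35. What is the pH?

pH = 7.72

From K2 = [H⁺][CO3²⁻]/[HCO3-]:  pH = pK2 + log₁₀([CO3²⁻]/[HCO3-])
log₁₀(0.0234) = -1.631
pH = 9.35 + (-1.631) = 7.72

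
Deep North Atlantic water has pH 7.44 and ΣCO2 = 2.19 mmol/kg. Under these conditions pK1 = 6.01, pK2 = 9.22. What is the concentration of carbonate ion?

[CO3²⁻] = 0.0345 mmol/kg

α₂ = 1 / (1 + [H⁺]/K2 + [H⁺]²/(K1K2)) = 1 / (1 + 10^+1.78 + 10^+0.35)
   = 1 / (1 + 60.256 + 2.2387) = 1/63.495 = 0.01575
[CO3²⁻] = α₂ × DIC = 0.01575 × 2.19 = 0.0345 mmol/kg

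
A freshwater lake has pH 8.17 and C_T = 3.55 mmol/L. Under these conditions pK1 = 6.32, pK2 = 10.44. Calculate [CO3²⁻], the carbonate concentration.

[CO3²⁻] = 18.7 μmol/L

α₂ = 1 / (1 + [H⁺]/K2 + [H⁺]²/(K1K2)) = 1 / (1 + 10^+2.27 + 10^+0.42)
   = 1 / (1 + 186.21 + 2.6303) = 1/189.84 = 0.005268
[CO3²⁻] = α₂ × DIC = 0.005268 × 3.55 = 0.0187 mmol/L = 18.7 μmol/L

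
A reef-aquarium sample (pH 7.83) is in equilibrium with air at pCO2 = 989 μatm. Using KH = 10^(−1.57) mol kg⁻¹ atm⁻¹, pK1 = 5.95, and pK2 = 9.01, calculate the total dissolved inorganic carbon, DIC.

[CO2*] = KH · pCO2 = 10^(−1.57) × 989×10^-6 = 2.662×10^-5 mol/kg
α₀ = 1/(1 + K1/[H⁺] + K1K2/[H⁺]²) = 1/(1 + 10^+1.88 + 10^+0.70) = 0.01221
DIC = [CO2*]/α₀ = 2.662×10^-5 / 0.01221 = 2.18 mmol/kg

DIC = 2.18 mmol/kg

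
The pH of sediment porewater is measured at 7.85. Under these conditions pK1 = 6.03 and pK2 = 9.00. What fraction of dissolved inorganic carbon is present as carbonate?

α₂ = 0.0652

α₂ = 1 / (1 + [H⁺]/K2 + [H⁺]²/(K1K2)) = 1 / (1 + 10^+1.15 + 10^-0.67)
   = 1 / (1 + 14.125 + 0.21380) = 1/15.339 = 0.06519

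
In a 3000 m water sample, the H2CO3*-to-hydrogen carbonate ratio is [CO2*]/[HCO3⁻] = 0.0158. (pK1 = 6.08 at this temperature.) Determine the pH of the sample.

pH = 7.88

From K1 = [H⁺][HCO3⁻]/[CO2*]:  pH = pK1 − log₁₀([CO2*]/[HCO3⁻])
log₁₀(0.0158) = -1.801
pH = 6.08 − (-1.801) = 7.88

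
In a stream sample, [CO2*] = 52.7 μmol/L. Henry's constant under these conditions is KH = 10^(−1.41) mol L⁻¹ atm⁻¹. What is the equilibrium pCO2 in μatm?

KH = 10^(−1.41) = 3.890×10^-2 mol L⁻¹ atm⁻¹
pCO2 = [CO2*]/KH = 52.7×10^-6 / 3.890×10^-2 = 1.35×10^-3 atm = 1350 μatm

pCO2 = 1350 μatm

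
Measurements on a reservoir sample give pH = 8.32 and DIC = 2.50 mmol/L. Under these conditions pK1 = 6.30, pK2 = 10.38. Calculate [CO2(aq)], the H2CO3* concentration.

[CO2*] = 0.0234 mmol/L

α₀ = 1 / (1 + K1/[H⁺] + K1K2/[H⁺]²) = 1 / (1 + 10^+2.02 + 10^-0.04)
   = 1 / (1 + 104.71 + 0.91201) = 1/106.62 = 0.009379
[CO2*] = α₀ × DIC = 0.009379 × 2.50 = 0.0234 mmol/L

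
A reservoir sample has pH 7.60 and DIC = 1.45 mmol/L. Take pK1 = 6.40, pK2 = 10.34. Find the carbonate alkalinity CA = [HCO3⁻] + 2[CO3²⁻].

CA = 1.37 mmol/L

CA = [HCO3⁻] + 2[CO3²⁻] = (α₁ + 2α₂)·DIC
At pH 7.60: [H⁺]/K1 = 10^-1.20 = 0.063096, K2/[H⁺] = 10^-2.74 = 0.0018197
α₁ = 1/(1 + 0.063096 + 0.0018197) = 1/1.0649 = 0.9390; α₂ = α₁·K2/[H⁺] = 0.001709
α₁ + 2α₂ = 0.9425
CA = 0.9425 × 1.45 = 1.37 mmol/L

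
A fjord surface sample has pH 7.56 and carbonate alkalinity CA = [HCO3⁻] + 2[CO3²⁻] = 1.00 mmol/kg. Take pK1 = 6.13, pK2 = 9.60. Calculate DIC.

DIC = 1.03 mmol/kg

CA = [HCO3⁻] + 2[CO3²⁻] = (α₁ + 2α₂)·DIC
At pH 7.56: [H⁺]/K1 = 10^-1.43 = 0.037154, K2/[H⁺] = 10^-2.04 = 0.0091201
α₁ = 1/(1 + 0.037154 + 0.0091201) = 1/1.0463 = 0.9558; α₂ = α₁·K2/[H⁺] = 0.008717
α₁ + 2α₂ = 0.9732
DIC = CA / (α₁ + 2α₂) = 1.00 / 0.9732 = 1.03 mmol/kg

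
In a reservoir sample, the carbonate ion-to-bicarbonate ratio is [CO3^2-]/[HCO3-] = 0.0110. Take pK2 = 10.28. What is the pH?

pH = 8.32

From K2 = [H⁺][CO3^2-]/[HCO3-]:  pH = pK2 + log₁₀([CO3^2-]/[HCO3-])
log₁₀(0.0110) = -1.959
pH = 10.28 + (-1.959) = 8.32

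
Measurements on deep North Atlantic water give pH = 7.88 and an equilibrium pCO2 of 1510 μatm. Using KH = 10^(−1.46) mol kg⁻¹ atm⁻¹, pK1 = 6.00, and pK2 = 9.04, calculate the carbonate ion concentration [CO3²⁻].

[CO3²⁻] = 0.275 mmol/kg

[CO2*] = KH · pCO2 = 10^(−1.46) × 1510×10^-6 = 5.236×10^-5 mol/kg
α₀ = 1/(1 + K1/[H⁺] + K1K2/[H⁺]²) = 1/(1 + 10^+1.88 + 10^+0.72) = 0.01218
DIC = [CO2*]/α₀ = 5.236×10^-5 / 0.01218 = 4.299 mmol/kg
[CO3²⁻] = α₂·DIC; α₂ = 0.06392, so [CO3²⁻] = 0.06392 × 4.299 = 0.275 mmol/kg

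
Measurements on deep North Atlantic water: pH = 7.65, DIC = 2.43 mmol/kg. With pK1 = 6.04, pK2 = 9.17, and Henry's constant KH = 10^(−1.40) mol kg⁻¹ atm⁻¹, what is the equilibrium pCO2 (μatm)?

pCO2 = 1420 μatm

α₀ = 1 / (1 + K1/[H⁺] + K1K2/[H⁺]²) = 1 / (1 + 10^+1.61 + 10^+0.09)
   = 1 / (1 + 40.738 + 1.2303) = 1/42.968 = 0.02327
[CO2*] = α₀ × DIC = 0.02327 × 2.43 = 0.05655 mmol/kg
pCO2 = [CO2*]/KH = 5.655×10^-5 / 3.981×10^-2 = 1420 μatm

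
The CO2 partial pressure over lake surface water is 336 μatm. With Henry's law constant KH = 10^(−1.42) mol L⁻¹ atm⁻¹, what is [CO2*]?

[CO2*] = 12.8 μmol/L

KH = 10^(−1.42) = 3.802×10^-2 mol L⁻¹ atm⁻¹
[CO2*] = KH · pCO2 = 3.802×10^-2 × 336×10^-6 atm = 1.28×10^-5 mol/L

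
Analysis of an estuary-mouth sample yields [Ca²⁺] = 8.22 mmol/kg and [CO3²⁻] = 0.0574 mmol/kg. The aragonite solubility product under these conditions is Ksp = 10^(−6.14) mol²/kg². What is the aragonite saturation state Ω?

Ω = 0.651

Ksp = 10^(−6.14) = 7.244×10^-7
Ω = [Ca²⁺][CO3²⁻]/Ksp = (8.22×10^-3)(0.0574×10^-3) / 7.244×10^-7 = 0.651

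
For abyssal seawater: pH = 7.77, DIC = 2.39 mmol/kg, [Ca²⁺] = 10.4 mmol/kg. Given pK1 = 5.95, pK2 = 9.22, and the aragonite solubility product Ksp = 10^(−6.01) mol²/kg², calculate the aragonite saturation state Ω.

α₂ = 1 / (1 + [H⁺]/K2 + [H⁺]²/(K1K2)) = 1 / (1 + 10^+1.45 + 10^-0.37)
   = 1 / (1 + 28.184 + 0.42658) = 1/29.610 = 0.03377
[CO3²⁻] = α₂ × DIC = 0.03377 × 2.39 = 0.08071 mmol/kg
Ksp = 10^(−6.01) = 9.772×10^-7
Ω = [Ca²⁺][CO3²⁻]/Ksp = (10.4×10^-3)(8.071×10^-5) / 9.772×10^-7 = 0.859

Ω = 0.859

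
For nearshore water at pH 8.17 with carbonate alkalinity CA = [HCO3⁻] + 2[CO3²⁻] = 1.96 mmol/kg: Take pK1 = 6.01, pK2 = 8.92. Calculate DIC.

DIC = 1.71 mmol/kg

CA = [HCO3⁻] + 2[CO3²⁻] = (α₁ + 2α₂)·DIC
At pH 8.17: [H⁺]/K1 = 10^-2.16 = 0.0069183, K2/[H⁺] = 10^-0.75 = 0.17783
α₁ = 1/(1 + 0.0069183 + 0.17783) = 1/1.1847 = 0.8441; α₂ = α₁·K2/[H⁺] = 0.1501
α₁ + 2α₂ = 1.1443
DIC = CA / (α₁ + 2α₂) = 1.96 / 1.1443 = 1.71 mmol/kg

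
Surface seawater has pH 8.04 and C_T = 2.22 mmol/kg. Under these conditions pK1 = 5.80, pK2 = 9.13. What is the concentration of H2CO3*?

α₀ = 1 / (1 + K1/[H⁺] + K1K2/[H⁺]²) = 1 / (1 + 10^+2.24 + 10^+1.15)
   = 1 / (1 + 173.78 + 14.125) = 1/188.91 = 0.005294
[CO2*] = α₀ × DIC = 0.005294 × 2.22 = 0.0118 mmol/kg = 11.8 μmol/kg

[CO2*] = 11.8 μmol/kg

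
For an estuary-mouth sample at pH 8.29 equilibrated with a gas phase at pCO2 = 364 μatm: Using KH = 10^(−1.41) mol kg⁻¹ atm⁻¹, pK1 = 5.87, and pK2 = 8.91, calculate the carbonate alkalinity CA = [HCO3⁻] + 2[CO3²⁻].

[CO2*] = KH · pCO2 = 10^(−1.41) × 364×10^-6 = 1.416×10^-5 mol/kg
α₀ = 1/(1 + K1/[H⁺] + K1K2/[H⁺]²) = 1/(1 + 10^+2.42 + 10^+1.80) = 0.003057
DIC = [CO2*]/α₀ = 1.416×10^-5 / 0.003057 = 4.632 mmol/kg
CA = (α₁ + 2α₂)·DIC = (0.8041 + 2×0.1929) × 4.632 = 5.51 mmol/kg

CA = 5.51 mmol/kg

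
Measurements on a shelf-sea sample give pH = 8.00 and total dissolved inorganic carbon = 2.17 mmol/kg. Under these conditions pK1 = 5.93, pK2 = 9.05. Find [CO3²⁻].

[CO3²⁻] = 0.176 mmol/kg

α₂ = 1 / (1 + [H⁺]/K2 + [H⁺]²/(K1K2)) = 1 / (1 + 10^+1.05 + 10^-1.02)
   = 1 / (1 + 11.220 + 0.095499) = 1/12.316 = 0.08120
[CO3²⁻] = α₂ × DIC = 0.08120 × 2.17 = 0.176 mmol/kg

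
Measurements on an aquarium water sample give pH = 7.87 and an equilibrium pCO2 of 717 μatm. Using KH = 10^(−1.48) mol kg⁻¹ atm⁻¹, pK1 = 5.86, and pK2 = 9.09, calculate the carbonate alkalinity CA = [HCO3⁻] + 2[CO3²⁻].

[CO2*] = KH · pCO2 = 10^(−1.48) × 717×10^-6 = 2.374×10^-5 mol/kg
α₀ = 1/(1 + K1/[H⁺] + K1K2/[H⁺]²) = 1/(1 + 10^+2.01 + 10^+0.79) = 0.009133
DIC = [CO2*]/α₀ = 2.374×10^-5 / 0.009133 = 2.600 mmol/kg
CA = (α₁ + 2α₂)·DIC = (0.9346 + 2×0.05631) × 2.600 = 2.72 mmol/kg

CA = 2.72 mmol/kg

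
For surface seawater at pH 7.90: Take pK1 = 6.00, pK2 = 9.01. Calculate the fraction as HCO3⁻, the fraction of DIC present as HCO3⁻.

α₁ = 1 / (1 + [H⁺]/K1 + K2/[H⁺]) = 1 / (1 + 10^-1.90 + 10^-1.11)
   = 1 / (1 + 0.012589 + 0.077625) = 1/1.0902 = 0.9173

α₁ = 0.917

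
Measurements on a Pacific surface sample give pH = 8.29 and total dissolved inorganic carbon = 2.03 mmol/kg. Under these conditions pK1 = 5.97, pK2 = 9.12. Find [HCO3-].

α₁ = 1 / (1 + [H⁺]/K1 + K2/[H⁺]) = 1 / (1 + 10^-2.32 + 10^-0.83)
   = 1 / (1 + 0.0047863 + 0.14791) = 1/1.1527 = 0.8675
[HCO3⁻] = α₁ × DIC = 0.8675 × 2.03 = 1.76 mmol/kg

[HCO3⁻] = 1.76 mmol/kg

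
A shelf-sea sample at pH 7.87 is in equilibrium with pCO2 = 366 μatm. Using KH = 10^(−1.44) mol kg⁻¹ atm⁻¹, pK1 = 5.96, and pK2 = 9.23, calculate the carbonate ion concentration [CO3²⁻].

[CO2*] = KH · pCO2 = 10^(−1.44) × 366×10^-6 = 1.329×10^-5 mol/kg
α₀ = 1/(1 + K1/[H⁺] + K1K2/[H⁺]²) = 1/(1 + 10^+1.91 + 10^+0.55) = 0.01165
DIC = [CO2*]/α₀ = 1.329×10^-5 / 0.01165 = 1.141 mmol/kg
[CO3²⁻] = α₂·DIC; α₂ = 0.04134, so [CO3²⁻] = 0.04134 × 1.141 = 0.0471 mmol/kg

[CO3²⁻] = 0.0471 mmol/kg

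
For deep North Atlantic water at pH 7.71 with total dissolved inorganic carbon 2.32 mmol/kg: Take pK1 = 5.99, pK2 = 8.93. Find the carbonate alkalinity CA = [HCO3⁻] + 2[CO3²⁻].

CA = 2.41 mmol/kg

CA = [HCO3⁻] + 2[CO3²⁻] = (α₁ + 2α₂)·DIC
At pH 7.71: [H⁺]/K1 = 10^-1.72 = 0.019055, K2/[H⁺] = 10^-1.22 = 0.060256
α₁ = 1/(1 + 0.019055 + 0.060256) = 1/1.0793 = 0.9265; α₂ = α₁·K2/[H⁺] = 0.05583
α₁ + 2α₂ = 1.0382
CA = 1.0382 × 2.32 = 2.41 mmol/kg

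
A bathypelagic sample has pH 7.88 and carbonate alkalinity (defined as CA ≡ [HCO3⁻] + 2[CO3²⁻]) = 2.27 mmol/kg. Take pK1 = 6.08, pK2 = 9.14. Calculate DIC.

DIC = 2.19 mmol/kg

CA = [HCO3⁻] + 2[CO3²⁻] = (α₁ + 2α₂)·DIC
At pH 7.88: [H⁺]/K1 = 10^-1.80 = 0.015849, K2/[H⁺] = 10^-1.26 = 0.054954
α₁ = 1/(1 + 0.015849 + 0.054954) = 1/1.0708 = 0.9339; α₂ = α₁·K2/[H⁺] = 0.05132
α₁ + 2α₂ = 1.0365
DIC = CA / (α₁ + 2α₂) = 2.27 / 1.0365 = 2.19 mmol/kg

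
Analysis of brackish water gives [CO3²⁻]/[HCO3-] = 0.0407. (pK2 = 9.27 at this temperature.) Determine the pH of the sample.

From K2 = [H⁺][CO3²⁻]/[HCO3-]:  pH = pK2 + log₁₀([CO3²⁻]/[HCO3-])
log₁₀(0.0407) = -1.390
pH = 9.27 + (-1.390) = 7.88

pH = 7.88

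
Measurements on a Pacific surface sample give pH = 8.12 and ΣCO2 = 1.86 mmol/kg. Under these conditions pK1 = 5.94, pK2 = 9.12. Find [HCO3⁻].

α₁ = 1 / (1 + [H⁺]/K1 + K2/[H⁺]) = 1 / (1 + 10^-2.18 + 10^-1.00)
   = 1 / (1 + 0.0066069 + 0.10000) = 1/1.1066 = 0.9037
[HCO3⁻] = α₁ × DIC = 0.9037 × 1.86 = 1.68 mmol/kg

[HCO3⁻] = 1.68 mmol/kg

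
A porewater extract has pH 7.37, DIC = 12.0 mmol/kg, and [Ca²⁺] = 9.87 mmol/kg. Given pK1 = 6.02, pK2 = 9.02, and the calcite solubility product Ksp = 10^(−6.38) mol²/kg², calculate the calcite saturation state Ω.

α₂ = 1 / (1 + [H⁺]/K2 + [H⁺]²/(K1K2)) = 1 / (1 + 10^+1.65 + 10^+0.30)
   = 1 / (1 + 44.668 + 1.9953) = 1/47.664 = 0.02098
[CO3²⁻] = α₂ × DIC = 0.02098 × 12.0 = 0.2518 mmol/kg
Ksp = 10^(−6.38) = 4.169×10^-7
Ω = [Ca²⁺][CO3²⁻]/Ksp = (9.87×10^-3)(2.518×10^-4) / 4.169×10^-7 = 5.96

Ω = 5.96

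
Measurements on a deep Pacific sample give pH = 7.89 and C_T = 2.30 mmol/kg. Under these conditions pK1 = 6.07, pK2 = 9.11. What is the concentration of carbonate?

α₂ = 1 / (1 + [H⁺]/K2 + [H⁺]²/(K1K2)) = 1 / (1 + 10^+1.22 + 10^-0.60)
   = 1 / (1 + 16.596 + 0.25119) = 1/17.847 = 0.05603
[CO3²⁻] = α₂ × DIC = 0.05603 × 2.30 = 0.129 mmol/kg

[CO3²⁻] = 0.129 mmol/kg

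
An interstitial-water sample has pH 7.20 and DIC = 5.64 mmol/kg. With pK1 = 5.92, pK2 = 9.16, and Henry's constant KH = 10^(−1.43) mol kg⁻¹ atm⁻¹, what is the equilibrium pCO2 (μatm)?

pCO2 = 7490 μatm

α₀ = 1 / (1 + K1/[H⁺] + K1K2/[H⁺]²) = 1 / (1 + 10^+1.28 + 10^-0.68)
   = 1 / (1 + 19.055 + 0.20893) = 1/20.264 = 0.04935
[CO2*] = α₀ × DIC = 0.04935 × 5.64 = 0.2783 mmol/kg
pCO2 = [CO2*]/KH = 2.783×10^-4 / 3.715×10^-2 = 7490 μatm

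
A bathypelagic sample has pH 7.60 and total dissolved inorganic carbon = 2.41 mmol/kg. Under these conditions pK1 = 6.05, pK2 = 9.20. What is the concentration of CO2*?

α₀ = 1 / (1 + K1/[H⁺] + K1K2/[H⁺]²) = 1 / (1 + 10^+1.55 + 10^-0.05)
   = 1 / (1 + 35.481 + 0.89125) = 1/37.373 = 0.02676
[CO2*] = α₀ × DIC = 0.02676 × 2.41 = 0.0645 mmol/kg

[CO2*] = 0.0645 mmol/kg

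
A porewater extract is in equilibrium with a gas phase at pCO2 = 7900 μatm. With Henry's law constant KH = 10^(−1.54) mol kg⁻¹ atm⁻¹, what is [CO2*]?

[CO2*] = 228 μmol/kg

KH = 10^(−1.54) = 2.884×10^-2 mol kg⁻¹ atm⁻¹
[CO2*] = KH · pCO2 = 2.884×10^-2 × 7900×10^-6 atm = 2.28×10^-4 mol/kg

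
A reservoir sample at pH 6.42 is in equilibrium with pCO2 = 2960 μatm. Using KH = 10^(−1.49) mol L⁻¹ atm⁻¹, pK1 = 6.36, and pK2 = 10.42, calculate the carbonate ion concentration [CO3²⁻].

[CO3²⁻] = 0.0110 μmol/L

[CO2*] = KH · pCO2 = 10^(−1.49) × 2960×10^-6 = 9.578×10^-5 mol/L
α₀ = 1/(1 + K1/[H⁺] + K1K2/[H⁺]²) = 1/(1 + 10^+0.06 + 10^-3.94) = 0.4655
DIC = [CO2*]/α₀ = 9.578×10^-5 / 0.4655 = 0.2058 mmol/L
[CO3²⁻] = α₂·DIC; α₂ = 5.345×10^-5, so [CO3²⁻] = 5.345×10^-5 × 0.2058 = 1.10×10^-5 mmol/L = 0.0110 μmol/L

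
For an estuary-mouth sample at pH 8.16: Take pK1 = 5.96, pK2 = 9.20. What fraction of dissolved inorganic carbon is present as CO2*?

α₀ = 1 / (1 + K1/[H⁺] + K1K2/[H⁺]²) = 1 / (1 + 10^+2.20 + 10^+1.16)
   = 1 / (1 + 158.49 + 14.454) = 1/173.94 = 0.005749

α₀ = 0.00575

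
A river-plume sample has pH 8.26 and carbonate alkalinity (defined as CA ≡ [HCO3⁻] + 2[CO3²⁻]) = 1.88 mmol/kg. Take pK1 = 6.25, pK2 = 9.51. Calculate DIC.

DIC = 1.80 mmol/kg

CA = [HCO3⁻] + 2[CO3²⁻] = (α₁ + 2α₂)·DIC
At pH 8.26: [H⁺]/K1 = 10^-2.01 = 0.0097724, K2/[H⁺] = 10^-1.25 = 0.056234
α₁ = 1/(1 + 0.0097724 + 0.056234) = 1/1.0660 = 0.9381; α₂ = α₁·K2/[H⁺] = 0.05275
α₁ + 2α₂ = 1.0436
DIC = CA / (α₁ + 2α₂) = 1.88 / 1.0436 = 1.80 mmol/kg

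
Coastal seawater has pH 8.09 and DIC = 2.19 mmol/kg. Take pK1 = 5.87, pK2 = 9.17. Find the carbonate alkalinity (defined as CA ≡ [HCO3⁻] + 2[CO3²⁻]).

CA = 2.35 mmol/kg

CA = [HCO3⁻] + 2[CO3²⁻] = (α₁ + 2α₂)·DIC
At pH 8.09: [H⁺]/K1 = 10^-2.22 = 0.0060256, K2/[H⁺] = 10^-1.08 = 0.083176
α₁ = 1/(1 + 0.0060256 + 0.083176) = 1/1.0892 = 0.9181; α₂ = α₁·K2/[H⁺] = 0.07636
α₁ + 2α₂ = 1.0708
CA = 1.0708 × 2.19 = 2.35 mmol/kg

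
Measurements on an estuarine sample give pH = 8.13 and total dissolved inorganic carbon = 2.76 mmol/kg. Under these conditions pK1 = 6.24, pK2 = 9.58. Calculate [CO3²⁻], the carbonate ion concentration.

[CO3²⁻] = 0.0934 mmol/kg

α₂ = 1 / (1 + [H⁺]/K2 + [H⁺]²/(K1K2)) = 1 / (1 + 10^+1.45 + 10^-0.44)
   = 1 / (1 + 28.184 + 0.36308) = 1/29.547 = 0.03384
[CO3²⁻] = α₂ × DIC = 0.03384 × 2.76 = 0.0934 mmol/kg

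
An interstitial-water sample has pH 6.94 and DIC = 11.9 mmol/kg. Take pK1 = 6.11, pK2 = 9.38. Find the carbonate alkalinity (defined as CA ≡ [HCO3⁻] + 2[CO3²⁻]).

CA = 10.4 mmol/kg

CA = [HCO3⁻] + 2[CO3²⁻] = (α₁ + 2α₂)·DIC
At pH 6.94: [H⁺]/K1 = 10^-0.83 = 0.14791, K2/[H⁺] = 10^-2.44 = 0.0036308
α₁ = 1/(1 + 0.14791 + 0.0036308) = 1/1.1515 = 0.8684; α₂ = α₁·K2/[H⁺] = 0.003153
α₁ + 2α₂ = 0.8747
CA = 0.8747 × 11.9 = 10.4 mmol/kg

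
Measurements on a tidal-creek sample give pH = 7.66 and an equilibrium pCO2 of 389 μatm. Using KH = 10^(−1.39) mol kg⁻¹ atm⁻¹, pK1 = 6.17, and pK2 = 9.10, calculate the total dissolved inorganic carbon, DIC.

DIC = 0.523 mmol/kg

[CO2*] = KH · pCO2 = 10^(−1.39) × 389×10^-6 = 1.585×10^-5 mol/kg
α₀ = 1/(1 + K1/[H⁺] + K1K2/[H⁺]²) = 1/(1 + 10^+1.49 + 10^+0.05) = 0.03028
DIC = [CO2*]/α₀ = 1.585×10^-5 / 0.03028 = 0.523 mmol/kg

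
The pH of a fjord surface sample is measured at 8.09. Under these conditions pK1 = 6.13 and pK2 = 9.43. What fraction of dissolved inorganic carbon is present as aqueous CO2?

α₀ = 0.0104

α₀ = 1 / (1 + K1/[H⁺] + K1K2/[H⁺]²) = 1 / (1 + 10^+1.96 + 10^+0.62)
   = 1 / (1 + 91.201 + 4.1687) = 1/96.370 = 0.01038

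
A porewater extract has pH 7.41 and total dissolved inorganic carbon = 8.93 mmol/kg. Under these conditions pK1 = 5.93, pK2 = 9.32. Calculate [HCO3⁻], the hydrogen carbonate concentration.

[HCO3⁻] = 8.54 mmol/kg

α₁ = 1 / (1 + [H⁺]/K1 + K2/[H⁺]) = 1 / (1 + 10^-1.48 + 10^-1.91)
   = 1 / (1 + 0.033113 + 0.012303) = 1/1.0454 = 0.9566
[HCO3⁻] = α₁ × DIC = 0.9566 × 8.93 = 8.54 mmol/kg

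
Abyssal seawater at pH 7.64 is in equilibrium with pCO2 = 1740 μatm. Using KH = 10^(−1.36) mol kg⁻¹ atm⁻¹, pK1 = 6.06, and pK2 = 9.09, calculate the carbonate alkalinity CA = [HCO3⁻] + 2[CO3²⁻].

CA = 3.09 mmol/kg

[CO2*] = KH · pCO2 = 10^(−1.36) × 1740×10^-6 = 7.595×10^-5 mol/kg
α₀ = 1/(1 + K1/[H⁺] + K1K2/[H⁺]²) = 1/(1 + 10^+1.58 + 10^+0.13) = 0.02477
DIC = [CO2*]/α₀ = 7.595×10^-5 / 0.02477 = 3.066 mmol/kg
CA = (α₁ + 2α₂)·DIC = (0.9418 + 2×0.03342) × 3.066 = 3.09 mmol/kg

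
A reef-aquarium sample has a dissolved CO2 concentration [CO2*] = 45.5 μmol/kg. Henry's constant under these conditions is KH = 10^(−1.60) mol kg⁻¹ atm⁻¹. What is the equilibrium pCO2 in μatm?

KH = 10^(−1.60) = 2.512×10^-2 mol kg⁻¹ atm⁻¹
pCO2 = [CO2*]/KH = 45.5×10^-6 / 2.512×10^-2 = 1.81×10^-3 atm = 1810 μatm

pCO2 = 1810 μatm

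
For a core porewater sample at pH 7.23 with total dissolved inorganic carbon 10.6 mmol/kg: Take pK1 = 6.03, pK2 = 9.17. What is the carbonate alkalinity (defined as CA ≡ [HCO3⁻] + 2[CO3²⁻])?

CA = [HCO3⁻] + 2[CO3²⁻] = (α₁ + 2α₂)·DIC
At pH 7.23: [H⁺]/K1 = 10^-1.20 = 0.063096, K2/[H⁺] = 10^-1.94 = 0.011482
α₁ = 1/(1 + 0.063096 + 0.011482) = 1/1.0746 = 0.9306; α₂ = α₁·K2/[H⁺] = 0.01068
α₁ + 2α₂ = 0.9520
CA = 0.9520 × 10.6 = 10.1 mmol/kg

CA = 10.1 mmol/kg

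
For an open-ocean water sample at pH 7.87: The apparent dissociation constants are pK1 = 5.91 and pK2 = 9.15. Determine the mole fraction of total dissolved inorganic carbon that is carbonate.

α₂ = 0.0493

α₂ = 1 / (1 + [H⁺]/K2 + [H⁺]²/(K1K2)) = 1 / (1 + 10^+1.28 + 10^-0.68)
   = 1 / (1 + 19.055 + 0.20893) = 1/20.264 = 0.04935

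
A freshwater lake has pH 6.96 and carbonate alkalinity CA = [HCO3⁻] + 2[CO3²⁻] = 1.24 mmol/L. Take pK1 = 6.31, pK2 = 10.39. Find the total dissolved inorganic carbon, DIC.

CA = [HCO3⁻] + 2[CO3²⁻] = (α₁ + 2α₂)·DIC
At pH 6.96: [H⁺]/K1 = 10^-0.65 = 0.22387, K2/[H⁺] = 10^-3.43 = 0.00037154
α₁ = 1/(1 + 0.22387 + 0.00037154) = 1/1.2242 = 0.8168; α₂ = α₁·K2/[H⁺] = 0.0003035
α₁ + 2α₂ = 0.8174
DIC = CA / (α₁ + 2α₂) = 1.24 / 0.8174 = 1.52 mmol/L

DIC = 1.52 mmol/L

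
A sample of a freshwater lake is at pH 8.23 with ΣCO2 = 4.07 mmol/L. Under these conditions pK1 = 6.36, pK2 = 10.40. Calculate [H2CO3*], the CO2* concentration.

[CO2*] = 0.0538 mmol/L

α₀ = 1 / (1 + K1/[H⁺] + K1K2/[H⁺]²) = 1 / (1 + 10^+1.87 + 10^-0.30)
   = 1 / (1 + 74.131 + 0.50119) = 1/75.632 = 0.01322
[CO2*] = α₀ × DIC = 0.01322 × 4.07 = 0.0538 mmol/L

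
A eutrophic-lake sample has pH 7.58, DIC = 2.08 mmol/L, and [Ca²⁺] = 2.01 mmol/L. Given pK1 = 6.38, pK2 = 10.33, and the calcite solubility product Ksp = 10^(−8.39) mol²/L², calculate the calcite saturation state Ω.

α₂ = 1 / (1 + [H⁺]/K2 + [H⁺]²/(K1K2)) = 1 / (1 + 10^+2.75 + 10^+1.55)
   = 1 / (1 + 562.34 + 35.481) = 1/598.82 = 0.001670
[CO3²⁻] = α₂ × DIC = 0.001670 × 2.08 = 0.003473 mmol/L = 3.473 μmol/L
Ksp = 10^(−8.39) = 4.074×10^-9
Ω = [Ca²⁺][CO3²⁻]/Ksp = (2.01×10^-3)(3.473×10^-6) / 4.074×10^-9 = 1.71

Ω = 1.71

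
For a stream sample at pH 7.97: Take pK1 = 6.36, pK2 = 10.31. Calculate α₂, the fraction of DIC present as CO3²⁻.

α₂ = 0.00444

α₂ = 1 / (1 + [H⁺]/K2 + [H⁺]²/(K1K2)) = 1 / (1 + 10^+2.34 + 10^+0.73)
   = 1 / (1 + 218.78 + 5.3703) = 1/225.15 = 0.004442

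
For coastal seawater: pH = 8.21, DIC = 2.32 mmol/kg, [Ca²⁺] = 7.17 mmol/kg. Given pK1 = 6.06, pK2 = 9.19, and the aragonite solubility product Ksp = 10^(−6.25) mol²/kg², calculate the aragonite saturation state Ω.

Ω = 2.79

α₂ = 1 / (1 + [H⁺]/K2 + [H⁺]²/(K1K2)) = 1 / (1 + 10^+0.98 + 10^-1.17)
   = 1 / (1 + 9.5499 + 0.067608) = 1/10.618 = 0.09418
[CO3²⁻] = α₂ × DIC = 0.09418 × 2.32 = 0.2185 mmol/kg
Ksp = 10^(−6.25) = 5.623×10^-7
Ω = [Ca²⁺][CO3²⁻]/Ksp = (7.17×10^-3)(2.185×10^-4) / 5.623×10^-7 = 2.79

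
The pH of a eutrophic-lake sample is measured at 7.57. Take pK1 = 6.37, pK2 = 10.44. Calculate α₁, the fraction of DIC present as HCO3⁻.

α₁ = 0.939

α₁ = 1 / (1 + [H⁺]/K1 + K2/[H⁺]) = 1 / (1 + 10^-1.20 + 10^-2.87)
   = 1 / (1 + 0.063096 + 0.0013490) = 1/1.0644 = 0.9395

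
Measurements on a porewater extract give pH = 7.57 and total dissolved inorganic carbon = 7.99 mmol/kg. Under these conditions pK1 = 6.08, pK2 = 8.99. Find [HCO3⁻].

α₁ = 1 / (1 + [H⁺]/K1 + K2/[H⁺]) = 1 / (1 + 10^-1.49 + 10^-1.42)
   = 1 / (1 + 0.032359 + 0.038019) = 1/1.0704 = 0.9342
[HCO3⁻] = α₁ × DIC = 0.9342 × 7.99 = 7.46 mmol/kg

[HCO3⁻] = 7.46 mmol/kg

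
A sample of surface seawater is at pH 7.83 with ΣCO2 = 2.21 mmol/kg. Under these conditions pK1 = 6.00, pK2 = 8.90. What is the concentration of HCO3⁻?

α₁ = 1 / (1 + [H⁺]/K1 + K2/[H⁺]) = 1 / (1 + 10^-1.83 + 10^-1.07)
   = 1 / (1 + 0.014791 + 0.085114) = 1/1.0999 = 0.9092
[HCO3⁻] = α₁ × DIC = 0.9092 × 2.21 = 2.01 mmol/kg

[HCO3⁻] = 2.01 mmol/kg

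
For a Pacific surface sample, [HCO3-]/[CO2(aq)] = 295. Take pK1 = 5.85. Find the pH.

From K1 = [H⁺][HCO3-]/[CO2(aq)]:  pH = pK1 + log₁₀([HCO3-]/[CO2(aq)])
log₁₀(295) = +2.470
pH = 5.85 + (+2.470) = 8.32

pH = 8.32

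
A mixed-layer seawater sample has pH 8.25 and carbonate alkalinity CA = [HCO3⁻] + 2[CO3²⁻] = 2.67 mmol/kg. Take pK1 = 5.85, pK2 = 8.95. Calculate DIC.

CA = [HCO3⁻] + 2[CO3²⁻] = (α₁ + 2α₂)·DIC
At pH 8.25: [H⁺]/K1 = 10^-2.40 = 0.0039811, K2/[H⁺] = 10^-0.70 = 0.19953
α₁ = 1/(1 + 0.0039811 + 0.19953) = 1/1.2035 = 0.8309; α₂ = α₁·K2/[H⁺] = 0.1658
α₁ + 2α₂ = 1.1625
DIC = CA / (α₁ + 2α₂) = 2.67 / 1.1625 = 2.30 mmol/kg

DIC = 2.30 mmol/kg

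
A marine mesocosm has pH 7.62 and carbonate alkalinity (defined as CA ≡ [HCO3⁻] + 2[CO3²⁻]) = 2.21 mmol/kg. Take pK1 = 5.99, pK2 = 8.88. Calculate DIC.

DIC = 2.15 mmol/kg

CA = [HCO3⁻] + 2[CO3²⁻] = (α₁ + 2α₂)·DIC
At pH 7.62: [H⁺]/K1 = 10^-1.63 = 0.023442, K2/[H⁺] = 10^-1.26 = 0.054954
α₁ = 1/(1 + 0.023442 + 0.054954) = 1/1.0784 = 0.9273; α₂ = α₁·K2/[H⁺] = 0.05096
α₁ + 2α₂ = 1.0292
DIC = CA / (α₁ + 2α₂) = 2.21 / 1.0292 = 2.15 mmol/kg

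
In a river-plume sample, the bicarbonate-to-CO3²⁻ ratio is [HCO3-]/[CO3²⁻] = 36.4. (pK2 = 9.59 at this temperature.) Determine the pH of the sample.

pH = 8.03

From K2 = [H⁺][CO3²⁻]/[HCO3-]:  pH = pK2 − log₁₀([HCO3-]/[CO3²⁻])
log₁₀(36.4) = +1.561
pH = 9.59 − (+1.561) = 8.03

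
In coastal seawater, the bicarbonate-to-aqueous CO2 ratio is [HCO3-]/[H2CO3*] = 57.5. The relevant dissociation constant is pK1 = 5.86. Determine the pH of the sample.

pH = 7.62

From K1 = [H⁺][HCO3-]/[H2CO3*]:  pH = pK1 + log₁₀([HCO3-]/[H2CO3*])
log₁₀(57.5) = +1.760
pH = 5.86 + (+1.760) = 7.62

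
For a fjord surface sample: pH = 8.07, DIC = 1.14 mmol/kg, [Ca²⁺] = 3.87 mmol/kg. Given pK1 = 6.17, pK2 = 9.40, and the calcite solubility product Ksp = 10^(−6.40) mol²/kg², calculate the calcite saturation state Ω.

α₂ = 1 / (1 + [H⁺]/K2 + [H⁺]²/(K1K2)) = 1 / (1 + 10^+1.33 + 10^-0.57)
   = 1 / (1 + 21.380 + 0.26915) = 1/22.649 = 0.04415
[CO3²⁻] = α₂ × DIC = 0.04415 × 1.14 = 0.05033 mmol/kg
Ksp = 10^(−6.40) = 3.981×10^-7
Ω = [Ca²⁺][CO3²⁻]/Ksp = (3.87×10^-3)(5.033×10^-5) / 3.981×10^-7 = 0.489

Ω = 0.489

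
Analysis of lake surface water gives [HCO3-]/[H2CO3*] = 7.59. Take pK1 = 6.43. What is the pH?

From K1 = [H⁺][HCO3-]/[H2CO3*]:  pH = pK1 + log₁₀([HCO3-]/[H2CO3*])
log₁₀(7.59) = +0.880
pH = 6.43 + (+0.880) = 7.31

pH = 7.31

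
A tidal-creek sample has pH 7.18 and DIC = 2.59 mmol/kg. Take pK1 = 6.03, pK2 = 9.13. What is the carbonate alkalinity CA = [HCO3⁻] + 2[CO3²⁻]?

CA = [HCO3⁻] + 2[CO3²⁻] = (α₁ + 2α₂)·DIC
At pH 7.18: [H⁺]/K1 = 10^-1.15 = 0.070795, K2/[H⁺] = 10^-1.95 = 0.011220
α₁ = 1/(1 + 0.070795 + 0.011220) = 1/1.0820 = 0.9242; α₂ = α₁·K2/[H⁺] = 0.01037
α₁ + 2α₂ = 0.9449
CA = 0.9449 × 2.59 = 2.45 mmol/kg

CA = 2.45 mmol/kg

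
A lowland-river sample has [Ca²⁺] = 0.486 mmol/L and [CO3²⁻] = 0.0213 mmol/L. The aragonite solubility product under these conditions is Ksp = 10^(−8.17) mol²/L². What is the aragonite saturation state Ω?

Ω = 1.53

Ksp = 10^(−8.17) = 6.761×10^-9
Ω = [Ca²⁺][CO3²⁻]/Ksp = (0.486×10^-3)(0.0213×10^-3) / 6.761×10^-9 = 1.53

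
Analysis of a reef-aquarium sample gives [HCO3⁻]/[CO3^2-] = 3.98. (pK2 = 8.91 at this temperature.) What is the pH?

From K2 = [H⁺][CO3^2-]/[HCO3⁻]:  pH = pK2 − log₁₀([HCO3⁻]/[CO3^2-])
log₁₀(3.98) = +0.600
pH = 8.91 − (+0.600) = 8.31

pH = 8.31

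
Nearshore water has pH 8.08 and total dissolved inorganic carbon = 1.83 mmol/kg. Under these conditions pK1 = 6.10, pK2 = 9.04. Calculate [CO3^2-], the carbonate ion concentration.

[CO3²⁻] = 0.179 mmol/kg

α₂ = 1 / (1 + [H⁺]/K2 + [H⁺]²/(K1K2)) = 1 / (1 + 10^+0.96 + 10^-1.02)
   = 1 / (1 + 9.1201 + 0.095499) = 1/10.216 = 0.09789
[CO3²⁻] = α₂ × DIC = 0.09789 × 1.83 = 0.179 mmol/kg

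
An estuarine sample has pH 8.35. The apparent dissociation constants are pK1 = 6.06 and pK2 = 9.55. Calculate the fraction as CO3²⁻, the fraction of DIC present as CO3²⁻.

α₂ = 1 / (1 + [H⁺]/K2 + [H⁺]²/(K1K2)) = 1 / (1 + 10^+1.20 + 10^-1.09)
   = 1 / (1 + 15.849 + 0.081283) = 1/16.930 = 0.05907

α₂ = 0.0591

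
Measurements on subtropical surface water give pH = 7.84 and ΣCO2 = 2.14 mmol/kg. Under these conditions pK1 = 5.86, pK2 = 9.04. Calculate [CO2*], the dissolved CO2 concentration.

[CO2*] = 0.0209 mmol/kg

α₀ = 1 / (1 + K1/[H⁺] + K1K2/[H⁺]²) = 1 / (1 + 10^+1.98 + 10^+0.78)
   = 1 / (1 + 95.499 + 6.0256) = 1/102.52 = 0.009754
[CO2*] = α₀ × DIC = 0.009754 × 2.14 = 0.0209 mmol/kg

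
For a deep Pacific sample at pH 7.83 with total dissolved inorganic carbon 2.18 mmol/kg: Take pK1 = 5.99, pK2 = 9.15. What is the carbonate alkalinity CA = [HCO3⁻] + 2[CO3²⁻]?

CA = [HCO3⁻] + 2[CO3²⁻] = (α₁ + 2α₂)·DIC
At pH 7.83: [H⁺]/K1 = 10^-1.84 = 0.014454, K2/[H⁺] = 10^-1.32 = 0.047863
α₁ = 1/(1 + 0.014454 + 0.047863) = 1/1.0623 = 0.9413; α₂ = α₁·K2/[H⁺] = 0.04506
α₁ + 2α₂ = 1.0314
CA = 1.0314 × 2.18 = 2.25 mmol/kg

CA = 2.25 mmol/kg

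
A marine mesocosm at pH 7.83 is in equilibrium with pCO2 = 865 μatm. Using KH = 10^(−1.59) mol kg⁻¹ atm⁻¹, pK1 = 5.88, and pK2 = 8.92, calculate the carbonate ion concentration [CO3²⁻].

[CO2*] = KH · pCO2 = 10^(−1.59) × 865×10^-6 = 2.223×10^-5 mol/kg
α₀ = 1/(1 + K1/[H⁺] + K1K2/[H⁺]²) = 1/(1 + 10^+1.95 + 10^+0.86) = 0.01027
DIC = [CO2*]/α₀ = 2.223×10^-5 / 0.01027 = 2.165 mmol/kg
[CO3²⁻] = α₂·DIC; α₂ = 0.07440, so [CO3²⁻] = 0.07440 × 2.165 = 0.161 mmol/kg

[CO3²⁻] = 0.161 mmol/kg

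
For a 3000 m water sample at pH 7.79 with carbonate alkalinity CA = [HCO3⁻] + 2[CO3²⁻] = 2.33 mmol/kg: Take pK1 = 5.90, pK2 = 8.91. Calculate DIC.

CA = [HCO3⁻] + 2[CO3²⁻] = (α₁ + 2α₂)·DIC
At pH 7.79: [H⁺]/K1 = 10^-1.89 = 0.012882, K2/[H⁺] = 10^-1.12 = 0.075858
α₁ = 1/(1 + 0.012882 + 0.075858) = 1/1.0887 = 0.9185; α₂ = α₁·K2/[H⁺] = 0.06967
α₁ + 2α₂ = 1.0578
DIC = CA / (α₁ + 2α₂) = 2.33 / 1.0578 = 2.20 mmol/kg

DIC = 2.20 mmol/kg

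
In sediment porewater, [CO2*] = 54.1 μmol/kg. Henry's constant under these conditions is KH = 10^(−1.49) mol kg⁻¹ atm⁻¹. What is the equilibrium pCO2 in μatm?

KH = 10^(−1.49) = 3.236×10^-2 mol kg⁻¹ atm⁻¹
pCO2 = [CO2*]/KH = 54.1×10^-6 / 3.236×10^-2 = 1.67×10^-3 atm = 1670 μatm

pCO2 = 1670 μatm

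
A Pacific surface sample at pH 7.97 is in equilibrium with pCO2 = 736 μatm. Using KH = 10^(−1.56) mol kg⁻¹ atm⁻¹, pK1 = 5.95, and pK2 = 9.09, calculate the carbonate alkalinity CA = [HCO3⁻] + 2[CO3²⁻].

CA = 2.44 mmol/kg

[CO2*] = KH · pCO2 = 10^(−1.56) × 736×10^-6 = 2.027×10^-5 mol/kg
α₀ = 1/(1 + K1/[H⁺] + K1K2/[H⁺]²) = 1/(1 + 10^+2.02 + 10^+0.90) = 0.008798
DIC = [CO2*]/α₀ = 2.027×10^-5 / 0.008798 = 2.304 mmol/kg
CA = (α₁ + 2α₂)·DIC = (0.9213 + 2×0.06989) × 2.304 = 2.44 mmol/kg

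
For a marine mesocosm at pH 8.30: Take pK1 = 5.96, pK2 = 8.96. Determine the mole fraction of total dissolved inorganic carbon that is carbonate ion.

α₂ = 1 / (1 + [H⁺]/K2 + [H⁺]²/(K1K2)) = 1 / (1 + 10^+0.66 + 10^-1.68)
   = 1 / (1 + 4.5709 + 0.020893) = 1/5.5918 = 0.1788

α₂ = 0.179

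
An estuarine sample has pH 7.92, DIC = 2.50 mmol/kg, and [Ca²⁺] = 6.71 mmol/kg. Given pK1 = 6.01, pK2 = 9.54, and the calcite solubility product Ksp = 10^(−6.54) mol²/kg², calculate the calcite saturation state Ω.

α₂ = 1 / (1 + [H⁺]/K2 + [H⁺]²/(K1K2)) = 1 / (1 + 10^+1.62 + 10^-0.29)
   = 1 / (1 + 41.687 + 0.51286) = 1/43.200 = 0.02315
[CO3²⁻] = α₂ × DIC = 0.02315 × 2.50 = 0.05787 mmol/kg
Ksp = 10^(−6.54) = 2.884×10^-7
Ω = [Ca²⁺][CO3²⁻]/Ksp = (6.71×10^-3)(5.787×10^-5) / 2.884×10^-7 = 1.35

Ω = 1.35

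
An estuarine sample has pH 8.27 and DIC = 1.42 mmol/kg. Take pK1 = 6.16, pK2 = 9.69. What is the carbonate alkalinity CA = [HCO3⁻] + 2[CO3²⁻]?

CA = 1.46 mmol/kg

CA = [HCO3⁻] + 2[CO3²⁻] = (α₁ + 2α₂)·DIC
At pH 8.27: [H⁺]/K1 = 10^-2.11 = 0.0077625, K2/[H⁺] = 10^-1.42 = 0.038019
α₁ = 1/(1 + 0.0077625 + 0.038019) = 1/1.0458 = 0.9562; α₂ = α₁·K2/[H⁺] = 0.03635
α₁ + 2α₂ = 1.0289
CA = 1.0289 × 1.42 = 1.46 mmol/kg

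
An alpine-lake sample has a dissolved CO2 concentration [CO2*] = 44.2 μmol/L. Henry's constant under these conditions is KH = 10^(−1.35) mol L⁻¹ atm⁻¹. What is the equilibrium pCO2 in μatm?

KH = 10^(−1.35) = 4.467×10^-2 mol L⁻¹ atm⁻¹
pCO2 = [CO2*]/KH = 44.2×10^-6 / 4.467×10^-2 = 9.90×10^-4 atm = 990 μatm

pCO2 = 990 μatm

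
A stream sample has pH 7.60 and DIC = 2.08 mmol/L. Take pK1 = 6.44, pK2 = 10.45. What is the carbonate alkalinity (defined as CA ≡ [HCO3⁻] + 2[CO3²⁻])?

CA = [HCO3⁻] + 2[CO3²⁻] = (α₁ + 2α₂)·DIC
At pH 7.60: [H⁺]/K1 = 10^-1.16 = 0.069183, K2/[H⁺] = 10^-2.85 = 0.0014125
α₁ = 1/(1 + 0.069183 + 0.0014125) = 1/1.0706 = 0.9341; α₂ = α₁·K2/[H⁺] = 0.001319
α₁ + 2α₂ = 0.9367
CA = 0.9367 × 2.08 = 1.95 mmol/L

CA = 1.95 mmol/L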